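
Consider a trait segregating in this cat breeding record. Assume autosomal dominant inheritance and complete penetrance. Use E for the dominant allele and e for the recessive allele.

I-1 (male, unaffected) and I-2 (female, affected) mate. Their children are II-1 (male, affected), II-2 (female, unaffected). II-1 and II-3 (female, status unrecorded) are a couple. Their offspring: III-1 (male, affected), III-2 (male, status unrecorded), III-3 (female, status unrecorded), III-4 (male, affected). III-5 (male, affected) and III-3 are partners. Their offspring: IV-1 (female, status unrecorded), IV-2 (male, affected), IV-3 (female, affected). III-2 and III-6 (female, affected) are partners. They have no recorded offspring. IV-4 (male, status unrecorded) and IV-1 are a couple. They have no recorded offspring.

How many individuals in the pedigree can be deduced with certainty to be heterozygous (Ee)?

2

Obligate heterozygotes: I-2 is affected so carries E and passed e to II-2 (ee), so I-2 is Ee; II-1 is affected so carries E and received e from I-1 (ee), so II-1 is Ee.
Every other individual is either homozygous by phenotype or has at least one consistent homozygous assignment, so the count is 2.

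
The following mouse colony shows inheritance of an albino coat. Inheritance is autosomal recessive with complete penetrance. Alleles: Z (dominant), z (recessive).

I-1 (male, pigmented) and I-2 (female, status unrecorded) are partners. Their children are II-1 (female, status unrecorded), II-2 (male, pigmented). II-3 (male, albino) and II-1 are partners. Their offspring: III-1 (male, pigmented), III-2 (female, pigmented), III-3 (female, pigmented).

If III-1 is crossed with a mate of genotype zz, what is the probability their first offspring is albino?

III-1 is pigmented so carries Z and received z from II-3 (zz), so III-1 is Zz.
The cross gives 1/2 Zz : 1/2 zz, so P(offspring is albino) = 1/2.

1/2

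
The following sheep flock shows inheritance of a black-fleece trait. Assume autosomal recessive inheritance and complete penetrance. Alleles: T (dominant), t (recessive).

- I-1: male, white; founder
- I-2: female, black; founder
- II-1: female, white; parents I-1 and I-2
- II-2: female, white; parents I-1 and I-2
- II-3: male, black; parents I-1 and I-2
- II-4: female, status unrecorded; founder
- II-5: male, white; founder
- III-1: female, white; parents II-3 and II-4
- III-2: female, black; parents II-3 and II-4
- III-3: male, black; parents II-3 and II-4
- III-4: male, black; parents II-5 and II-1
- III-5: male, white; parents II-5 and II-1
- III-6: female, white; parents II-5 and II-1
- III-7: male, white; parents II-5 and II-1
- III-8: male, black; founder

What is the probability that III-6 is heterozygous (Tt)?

II-5 is white so carries T and passed t to III-4 (tt), so II-5 is Tt.
II-1 is white so carries T and received t from I-2 (tt), so II-1 is Tt.
Their cross gives offspring ratios 1/4 TT : 1/2 Tt : 1/4 tt. Conditioning on III-6 being white, P(Tt) = 1/2 / 3/4 = 2/3.

2/3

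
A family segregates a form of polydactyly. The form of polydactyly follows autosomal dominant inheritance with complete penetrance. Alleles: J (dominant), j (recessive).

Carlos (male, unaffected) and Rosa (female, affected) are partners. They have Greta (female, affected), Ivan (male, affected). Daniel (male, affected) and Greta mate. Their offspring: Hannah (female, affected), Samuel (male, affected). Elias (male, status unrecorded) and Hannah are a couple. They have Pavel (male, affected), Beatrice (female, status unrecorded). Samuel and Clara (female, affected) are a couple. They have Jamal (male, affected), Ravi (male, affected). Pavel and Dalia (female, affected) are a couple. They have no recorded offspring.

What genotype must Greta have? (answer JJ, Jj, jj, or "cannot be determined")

From phenotype alone, Greta is JJ or Jj.
Greta is affected so carries J and received j from Carlos (jj), so Greta is Jj.

Jj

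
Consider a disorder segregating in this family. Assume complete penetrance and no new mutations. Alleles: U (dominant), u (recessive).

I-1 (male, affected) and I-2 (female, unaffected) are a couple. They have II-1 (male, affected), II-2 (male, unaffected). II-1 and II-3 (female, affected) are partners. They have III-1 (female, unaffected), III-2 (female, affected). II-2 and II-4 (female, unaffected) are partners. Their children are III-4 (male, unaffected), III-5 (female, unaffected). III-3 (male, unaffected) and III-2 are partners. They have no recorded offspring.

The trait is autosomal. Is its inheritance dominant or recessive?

II-1 and II-3 are both affected yet have an unaffected child III-1. Under a recessive model two affected parents are homozygous and every child would be affected, so the trait cannot be recessive.

dominant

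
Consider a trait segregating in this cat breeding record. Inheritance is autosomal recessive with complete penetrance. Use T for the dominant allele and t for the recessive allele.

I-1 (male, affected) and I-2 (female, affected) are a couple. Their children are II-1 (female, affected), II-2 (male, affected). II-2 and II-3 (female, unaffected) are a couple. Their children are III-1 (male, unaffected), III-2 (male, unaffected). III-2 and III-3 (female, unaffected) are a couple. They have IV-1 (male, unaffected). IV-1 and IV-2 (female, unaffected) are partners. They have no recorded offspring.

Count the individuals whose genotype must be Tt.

2

Obligate heterozygotes: III-1 is unaffected so carries T and received t from II-2 (tt), so III-1 is Tt; III-2 is unaffected so carries T and received t from II-2 (tt), so III-2 is Tt.
Every other individual is either homozygous by phenotype or has at least one consistent homozygous assignment, so the count is 2.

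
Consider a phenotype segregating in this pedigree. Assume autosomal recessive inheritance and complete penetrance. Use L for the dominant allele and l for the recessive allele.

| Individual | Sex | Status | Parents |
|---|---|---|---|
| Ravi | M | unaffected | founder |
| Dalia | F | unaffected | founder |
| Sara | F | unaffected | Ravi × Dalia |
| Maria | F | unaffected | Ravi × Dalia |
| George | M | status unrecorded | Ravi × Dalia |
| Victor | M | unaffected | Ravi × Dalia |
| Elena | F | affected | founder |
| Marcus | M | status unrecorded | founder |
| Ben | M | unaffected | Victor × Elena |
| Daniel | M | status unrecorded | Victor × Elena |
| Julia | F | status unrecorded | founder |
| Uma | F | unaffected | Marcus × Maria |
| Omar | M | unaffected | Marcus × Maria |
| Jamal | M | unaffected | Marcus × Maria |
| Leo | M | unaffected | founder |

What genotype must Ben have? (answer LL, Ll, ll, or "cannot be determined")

Ll

From phenotype alone, Ben is LL or Ll.
Ben is unaffected so carries L and received l from Elena (ll), so Ben is Ll.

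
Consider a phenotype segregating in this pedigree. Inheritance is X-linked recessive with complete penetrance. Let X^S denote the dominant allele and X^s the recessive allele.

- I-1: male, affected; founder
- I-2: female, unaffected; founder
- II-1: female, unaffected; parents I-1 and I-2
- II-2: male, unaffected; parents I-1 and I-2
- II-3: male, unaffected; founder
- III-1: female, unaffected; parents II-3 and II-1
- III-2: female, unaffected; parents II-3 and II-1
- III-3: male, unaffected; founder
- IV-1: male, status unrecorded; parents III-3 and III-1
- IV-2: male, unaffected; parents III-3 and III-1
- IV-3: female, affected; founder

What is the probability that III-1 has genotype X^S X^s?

II-3 is unaffected, so II-3 is X^S Y.
II-1 is unaffected so carries S and received s from I-1 (X^s Y), so II-1 is X^S X^s.
Their cross gives offspring ratios 1/2 X^S X^S : 1/2 X^S X^s. Conditioning on III-1 being unaffected, P(X^S X^s) = 1/2 / 1 = 1/2 before taking III-1's own offspring into account.
III-3 is unaffected, so III-3 is X^S Y.
Now use III-1's offspring. Probability of each recorded status — unaffected son IV-2: 1/2 if III-1 is X^S X^s, 1 if X^S X^S. (IV-1: equally likely either way, so uninformative.)
Bayes: P(X^S X^s) = 1/2·1/2 / (1/2·1/2 + 1/2·1) = 1/3.

1/3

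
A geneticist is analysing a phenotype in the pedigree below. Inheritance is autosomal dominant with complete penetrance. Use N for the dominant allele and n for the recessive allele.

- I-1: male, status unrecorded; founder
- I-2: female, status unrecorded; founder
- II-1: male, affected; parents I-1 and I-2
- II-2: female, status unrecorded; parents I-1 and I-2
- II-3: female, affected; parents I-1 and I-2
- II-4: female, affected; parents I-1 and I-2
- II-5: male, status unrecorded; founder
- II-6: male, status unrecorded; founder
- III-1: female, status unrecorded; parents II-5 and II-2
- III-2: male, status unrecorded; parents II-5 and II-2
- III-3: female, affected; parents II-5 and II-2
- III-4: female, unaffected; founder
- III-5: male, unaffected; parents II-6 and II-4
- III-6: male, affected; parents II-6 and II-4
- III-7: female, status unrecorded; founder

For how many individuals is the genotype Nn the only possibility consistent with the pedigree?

Obligate heterozygotes: II-4 is affected so carries N and passed n to III-5 (nn), so II-4 is Nn.
Every other individual is either homozygous by phenotype or has at least one consistent homozygous assignment, so the count is 1.

1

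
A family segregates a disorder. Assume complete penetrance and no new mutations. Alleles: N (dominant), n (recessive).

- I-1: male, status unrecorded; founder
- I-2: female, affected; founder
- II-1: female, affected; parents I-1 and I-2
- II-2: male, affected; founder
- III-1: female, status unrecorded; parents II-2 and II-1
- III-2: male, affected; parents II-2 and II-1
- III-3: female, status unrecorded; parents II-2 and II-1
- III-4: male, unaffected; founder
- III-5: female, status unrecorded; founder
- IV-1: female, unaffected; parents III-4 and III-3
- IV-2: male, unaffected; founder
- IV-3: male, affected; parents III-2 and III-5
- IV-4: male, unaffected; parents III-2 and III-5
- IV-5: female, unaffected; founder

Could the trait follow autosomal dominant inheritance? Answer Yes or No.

A consistent assignment under autosomal dominant exists: I-1 NN, I-2 NN, II-1 NN, II-2 Nn, III-1 NN, III-2 Nn, III-3 Nn, III-4 nn, III-5 Nn, IV-1 nn, IV-2 nn, IV-3 NN, IV-4 nn, IV-5 nn.
In this assignment every recorded phenotype matches its genotype and every non-founder's genotype is obtainable from its parents' genotypes, so the pedigree is consistent.

Yes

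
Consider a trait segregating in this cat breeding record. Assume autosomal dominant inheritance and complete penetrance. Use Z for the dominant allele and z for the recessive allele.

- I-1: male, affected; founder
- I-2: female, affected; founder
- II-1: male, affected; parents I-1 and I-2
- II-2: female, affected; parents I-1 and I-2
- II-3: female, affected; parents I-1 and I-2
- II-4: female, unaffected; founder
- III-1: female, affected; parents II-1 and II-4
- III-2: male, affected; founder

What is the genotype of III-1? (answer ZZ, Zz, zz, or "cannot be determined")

Zz

From phenotype alone, III-1 is ZZ or Zz.
III-1 is affected so carries Z and received z from II-4 (zz), so III-1 is Zz.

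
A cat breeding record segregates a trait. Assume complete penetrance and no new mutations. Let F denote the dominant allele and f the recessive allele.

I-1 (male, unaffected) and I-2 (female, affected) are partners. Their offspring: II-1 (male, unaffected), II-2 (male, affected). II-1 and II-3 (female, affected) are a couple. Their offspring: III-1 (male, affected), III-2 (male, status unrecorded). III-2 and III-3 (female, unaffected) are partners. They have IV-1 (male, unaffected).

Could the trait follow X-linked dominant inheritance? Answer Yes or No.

Yes

A consistent assignment under X-linked dominant exists: I-1 X^f Y, I-2 X^F X^f, II-1 X^f Y, II-2 X^F Y, II-3 X^F X^F, III-1 X^F Y, III-2 X^F Y, III-3 X^f X^f, IV-1 X^f Y.
In this assignment every recorded phenotype matches its genotype and every non-founder's genotype is obtainable from its parents' genotypes, so the pedigree is consistent.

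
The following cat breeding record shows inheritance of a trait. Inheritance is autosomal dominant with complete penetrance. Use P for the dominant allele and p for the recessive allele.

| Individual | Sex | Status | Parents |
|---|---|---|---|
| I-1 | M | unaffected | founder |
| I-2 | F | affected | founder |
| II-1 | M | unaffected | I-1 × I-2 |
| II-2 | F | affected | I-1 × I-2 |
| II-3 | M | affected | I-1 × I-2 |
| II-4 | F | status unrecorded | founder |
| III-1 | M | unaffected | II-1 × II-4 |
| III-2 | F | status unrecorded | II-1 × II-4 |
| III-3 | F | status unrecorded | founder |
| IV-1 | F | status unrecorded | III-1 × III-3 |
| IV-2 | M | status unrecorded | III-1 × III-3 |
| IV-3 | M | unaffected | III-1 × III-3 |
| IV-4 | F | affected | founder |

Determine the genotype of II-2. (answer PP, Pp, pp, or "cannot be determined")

Pp

From phenotype alone, II-2 is PP or Pp.
II-2 is affected so carries P and received p from I-1 (pp), so II-2 is Pp.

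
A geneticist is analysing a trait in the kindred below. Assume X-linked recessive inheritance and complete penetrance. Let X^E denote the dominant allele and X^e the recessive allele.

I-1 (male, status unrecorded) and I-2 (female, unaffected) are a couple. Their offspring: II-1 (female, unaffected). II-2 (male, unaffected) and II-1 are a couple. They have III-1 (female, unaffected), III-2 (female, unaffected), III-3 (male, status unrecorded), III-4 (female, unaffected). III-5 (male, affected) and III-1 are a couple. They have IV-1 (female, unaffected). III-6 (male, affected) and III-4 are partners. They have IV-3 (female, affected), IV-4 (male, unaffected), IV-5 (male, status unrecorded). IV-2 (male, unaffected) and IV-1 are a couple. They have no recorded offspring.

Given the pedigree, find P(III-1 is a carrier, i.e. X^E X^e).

1/3

II-2 is unaffected, so II-2 is X^E Y.
II-1 is unaffected so carries E and passed e to III-4 (X^E X^e, whose E came from II-2), so II-1 is X^E X^e.
Their cross gives offspring ratios 1/2 X^E X^E : 1/2 X^E X^e. Conditioning on III-1 being unaffected, P(X^E X^e) = 1/2 / 1 = 1/2 before taking III-1's own offspring into account.
III-5 is affected, so III-5 is X^e Y.
Now use III-1's offspring. Probability of each recorded status — unaffected daughter IV-1: 1/2 if III-1 is X^E X^e, 1 if X^E X^E.
Bayes: P(X^E X^e) = 1/2·1/2 / (1/2·1/2 + 1/2·1) = 1/3.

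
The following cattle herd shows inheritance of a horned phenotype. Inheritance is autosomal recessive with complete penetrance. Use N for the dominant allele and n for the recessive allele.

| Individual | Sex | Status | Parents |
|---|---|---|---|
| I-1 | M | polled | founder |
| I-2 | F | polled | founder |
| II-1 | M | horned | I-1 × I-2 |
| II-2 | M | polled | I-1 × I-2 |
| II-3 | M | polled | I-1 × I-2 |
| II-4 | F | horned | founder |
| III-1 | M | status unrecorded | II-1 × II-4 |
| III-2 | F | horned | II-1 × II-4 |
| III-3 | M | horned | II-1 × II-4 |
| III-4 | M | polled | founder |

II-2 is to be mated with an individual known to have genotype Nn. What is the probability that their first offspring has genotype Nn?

1/2

I-1 is polled so carries N and passed n to II-1 (nn), so I-1 is Nn.
I-2 is polled so carries N and passed n to II-1 (nn), so I-2 is Nn.
II-2 is a polled offspring of I-1 (Nn) × I-2 (Nn), whose cross gives 1/4 NN : 1/2 Nn : 1/4 nn; conditioning on being polled, II-2 is NN with probability 1/3, Nn with probability 2/3.
Summing over parental genotype combinations, P(offspring has genotype Nn) = 1/3·1/2 + 2/3·1/2 = 1/2.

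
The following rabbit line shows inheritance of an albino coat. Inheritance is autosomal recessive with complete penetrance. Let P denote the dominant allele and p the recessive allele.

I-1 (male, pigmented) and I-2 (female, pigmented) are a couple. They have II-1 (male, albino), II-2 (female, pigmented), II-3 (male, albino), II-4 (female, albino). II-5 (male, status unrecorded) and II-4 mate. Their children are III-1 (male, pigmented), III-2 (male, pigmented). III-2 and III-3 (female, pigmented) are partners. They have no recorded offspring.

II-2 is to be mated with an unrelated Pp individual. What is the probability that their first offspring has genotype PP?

1/3

I-1 is pigmented so carries P and passed p to II-1 (pp), so I-1 is Pp.
I-2 is pigmented so carries P and passed p to II-1 (pp), so I-2 is Pp.
II-2 is a pigmented offspring of I-1 (Pp) × I-2 (Pp), whose cross gives 1/4 PP : 1/2 Pp : 1/4 pp; conditioning on being pigmented, II-2 is PP with probability 1/3, Pp with probability 2/3.
Summing over parental genotype combinations, P(offspring has genotype PP) = 1/3·1/2 + 2/3·1/4 = 1/3.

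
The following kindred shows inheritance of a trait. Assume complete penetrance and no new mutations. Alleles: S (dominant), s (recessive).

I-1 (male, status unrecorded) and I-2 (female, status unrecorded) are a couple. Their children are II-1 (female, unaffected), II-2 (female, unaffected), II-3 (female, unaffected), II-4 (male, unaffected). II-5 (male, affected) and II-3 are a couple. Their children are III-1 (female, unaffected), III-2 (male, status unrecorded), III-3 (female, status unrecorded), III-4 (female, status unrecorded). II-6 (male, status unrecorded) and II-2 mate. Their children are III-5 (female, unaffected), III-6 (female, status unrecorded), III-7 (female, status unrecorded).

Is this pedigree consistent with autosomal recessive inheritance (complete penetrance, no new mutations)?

Yes

A consistent assignment under autosomal recessive exists: I-1 SS, I-2 SS, II-1 SS, II-2 SS, II-3 SS, II-4 SS, II-5 ss, II-6 SS, III-1 Ss, III-2 Ss, III-3 Ss, III-4 Ss, III-5 SS, III-6 SS, III-7 SS.
In this assignment every recorded phenotype matches its genotype and every non-founder's genotype is obtainable from its parents' genotypes, so the pedigree is consistent.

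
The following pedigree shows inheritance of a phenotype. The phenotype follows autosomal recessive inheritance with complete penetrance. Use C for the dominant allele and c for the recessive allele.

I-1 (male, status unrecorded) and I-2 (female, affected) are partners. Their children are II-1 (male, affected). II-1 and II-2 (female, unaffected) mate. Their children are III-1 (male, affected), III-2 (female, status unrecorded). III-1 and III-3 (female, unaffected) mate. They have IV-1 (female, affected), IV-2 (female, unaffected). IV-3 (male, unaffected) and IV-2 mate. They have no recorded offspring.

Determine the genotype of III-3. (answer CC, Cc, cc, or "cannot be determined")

Cc

From phenotype alone, III-3 is CC or Cc.
III-3 is unaffected so carries C and passed c to IV-1 (cc), so III-3 is Cc.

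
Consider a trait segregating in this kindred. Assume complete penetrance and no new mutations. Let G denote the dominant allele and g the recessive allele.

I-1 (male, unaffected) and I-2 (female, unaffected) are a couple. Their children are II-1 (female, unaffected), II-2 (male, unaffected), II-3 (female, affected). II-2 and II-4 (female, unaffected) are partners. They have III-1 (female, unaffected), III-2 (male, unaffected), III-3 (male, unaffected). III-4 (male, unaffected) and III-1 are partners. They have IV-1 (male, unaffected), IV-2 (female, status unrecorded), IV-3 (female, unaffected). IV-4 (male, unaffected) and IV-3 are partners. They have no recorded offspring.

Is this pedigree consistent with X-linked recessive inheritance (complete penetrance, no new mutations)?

Under X-linked recessive, II-3 (affected, female) cannot arise from I-1 (unaffected) × I-2 (unaffected).

No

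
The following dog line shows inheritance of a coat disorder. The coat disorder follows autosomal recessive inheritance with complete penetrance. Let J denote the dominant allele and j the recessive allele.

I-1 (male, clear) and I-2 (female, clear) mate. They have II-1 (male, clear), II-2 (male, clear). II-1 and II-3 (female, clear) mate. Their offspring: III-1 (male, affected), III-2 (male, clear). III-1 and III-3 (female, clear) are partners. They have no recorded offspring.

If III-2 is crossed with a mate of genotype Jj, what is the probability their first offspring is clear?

5/6

II-1 is clear so carries J and passed j to III-1 (jj), so II-1 is Jj.
II-3 is clear so carries J and passed j to III-1 (jj), so II-3 is Jj.
III-2 is a clear offspring of II-1 (Jj) × II-3 (Jj), whose cross gives 1/4 JJ : 1/2 Jj : 1/4 jj; conditioning on being clear, III-2 is JJ with probability 1/3, Jj with probability 2/3.
Summing over parental genotype combinations, P(offspring is clear) = 1/3·1 + 2/3·3/4 = 5/6.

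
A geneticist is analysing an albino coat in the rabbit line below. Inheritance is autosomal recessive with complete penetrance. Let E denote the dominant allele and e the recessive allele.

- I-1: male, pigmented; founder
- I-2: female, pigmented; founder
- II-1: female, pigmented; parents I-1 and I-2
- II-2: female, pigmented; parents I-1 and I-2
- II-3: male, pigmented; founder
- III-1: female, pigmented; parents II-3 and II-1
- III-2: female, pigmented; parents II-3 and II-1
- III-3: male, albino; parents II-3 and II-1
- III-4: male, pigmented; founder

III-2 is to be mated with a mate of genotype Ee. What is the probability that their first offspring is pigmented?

II-3 is pigmented so carries E and passed e to III-3 (ee), so II-3 is Ee.
II-1 is pigmented so carries E and passed e to III-3 (ee), so II-1 is Ee.
III-2 is a pigmented offspring of II-3 (Ee) × II-1 (Ee), whose cross gives 1/4 EE : 1/2 Ee : 1/4 ee; conditioning on being pigmented, III-2 is EE with probability 1/3, Ee with probability 2/3.
Summing over parental genotype combinations, P(offspring is pigmented) = 1/3·1 + 2/3·3/4 = 5/6.

5/6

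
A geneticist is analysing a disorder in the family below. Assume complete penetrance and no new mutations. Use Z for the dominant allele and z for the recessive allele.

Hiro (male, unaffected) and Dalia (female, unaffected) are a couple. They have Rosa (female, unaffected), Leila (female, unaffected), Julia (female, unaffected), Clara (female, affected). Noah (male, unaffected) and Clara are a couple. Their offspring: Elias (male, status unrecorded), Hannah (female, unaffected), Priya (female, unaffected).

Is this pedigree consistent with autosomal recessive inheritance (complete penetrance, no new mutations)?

A consistent assignment under autosomal recessive exists: Hiro Zz, Dalia Zz, Rosa ZZ, Leila ZZ, Julia ZZ, Clara zz, Noah ZZ, Elias Zz, Hannah Zz, Priya Zz.
In this assignment every recorded phenotype matches its genotype and every non-founder's genotype is obtainable from its parents' genotypes, so the pedigree is consistent.

Yes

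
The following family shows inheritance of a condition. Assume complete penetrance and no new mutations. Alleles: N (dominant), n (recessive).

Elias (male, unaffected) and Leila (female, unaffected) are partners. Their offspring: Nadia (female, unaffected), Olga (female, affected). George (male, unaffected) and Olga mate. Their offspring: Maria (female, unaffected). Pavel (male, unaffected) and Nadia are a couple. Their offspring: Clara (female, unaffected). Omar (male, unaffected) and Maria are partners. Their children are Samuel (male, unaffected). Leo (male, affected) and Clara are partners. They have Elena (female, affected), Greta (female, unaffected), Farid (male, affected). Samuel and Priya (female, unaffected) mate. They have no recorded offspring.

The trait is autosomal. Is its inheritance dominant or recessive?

recessive

Elias and Leila are both unaffected yet have an affected child Olga. Under dominance, an affected child requires at least one affected parent, so the trait cannot be dominant.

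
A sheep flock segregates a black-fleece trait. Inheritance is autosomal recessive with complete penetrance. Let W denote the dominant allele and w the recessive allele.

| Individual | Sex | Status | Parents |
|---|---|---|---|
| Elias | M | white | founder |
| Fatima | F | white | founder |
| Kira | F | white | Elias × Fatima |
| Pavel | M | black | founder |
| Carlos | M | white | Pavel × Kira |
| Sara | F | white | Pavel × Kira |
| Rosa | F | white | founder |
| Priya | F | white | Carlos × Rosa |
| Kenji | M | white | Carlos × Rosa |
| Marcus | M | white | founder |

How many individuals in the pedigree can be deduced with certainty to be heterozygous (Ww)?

2

Obligate heterozygotes: Carlos is white so carries W and received w from Pavel (ww), so Carlos is Ww; Sara is white so carries W and received w from Pavel (ww), so Sara is Ww.
Every other individual is either homozygous by phenotype or has at least one consistent homozygous assignment, so the count is 2.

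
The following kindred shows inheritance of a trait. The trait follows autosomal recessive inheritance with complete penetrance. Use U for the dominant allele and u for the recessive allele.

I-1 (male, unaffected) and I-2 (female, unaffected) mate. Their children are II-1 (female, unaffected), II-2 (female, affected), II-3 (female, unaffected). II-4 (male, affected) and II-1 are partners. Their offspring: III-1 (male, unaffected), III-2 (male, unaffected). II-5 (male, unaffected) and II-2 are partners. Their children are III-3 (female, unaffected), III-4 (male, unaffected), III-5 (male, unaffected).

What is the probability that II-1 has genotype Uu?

1/3

I-1 is unaffected so carries U and passed u to II-2 (uu), so I-1 is Uu.
I-2 is unaffected so carries U and passed u to II-2 (uu), so I-2 is Uu.
Their cross gives offspring ratios 1/4 UU : 1/2 Uu : 1/4 uu. Conditioning on II-1 being unaffected, P(Uu) = 1/2 / 3/4 = 2/3 before taking II-1's own offspring into account.
II-4 is affected, so II-4 is uu.
Now use II-1's offspring. Probability of each recorded status — unaffected son III-1: 1/2 if II-1 is Uu, 1 if UU; unaffected son III-2: 1/2 if II-1 is Uu, 1 if UU.
Bayes: P(Uu) = 2/3·1/4 / (2/3·1/4 + 1/3·1) = 1/3.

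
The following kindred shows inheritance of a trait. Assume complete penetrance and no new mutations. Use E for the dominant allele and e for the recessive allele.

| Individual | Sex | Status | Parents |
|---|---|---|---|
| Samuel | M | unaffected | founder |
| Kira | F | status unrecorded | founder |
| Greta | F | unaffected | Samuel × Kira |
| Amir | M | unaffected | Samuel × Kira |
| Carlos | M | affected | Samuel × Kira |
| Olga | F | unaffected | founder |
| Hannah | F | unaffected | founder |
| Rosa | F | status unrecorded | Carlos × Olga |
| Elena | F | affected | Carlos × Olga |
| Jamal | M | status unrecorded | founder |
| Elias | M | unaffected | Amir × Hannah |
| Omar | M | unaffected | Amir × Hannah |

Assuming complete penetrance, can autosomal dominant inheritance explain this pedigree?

A consistent assignment under autosomal dominant exists: Samuel ee, Kira Ee, Greta ee, Amir ee, Carlos Ee, Olga ee, Hannah ee, Rosa Ee, Elena Ee, Jamal EE, Elias ee, Omar ee.
In this assignment every recorded phenotype matches its genotype and every non-founder's genotype is obtainable from its parents' genotypes, so the pedigree is consistent.

Yes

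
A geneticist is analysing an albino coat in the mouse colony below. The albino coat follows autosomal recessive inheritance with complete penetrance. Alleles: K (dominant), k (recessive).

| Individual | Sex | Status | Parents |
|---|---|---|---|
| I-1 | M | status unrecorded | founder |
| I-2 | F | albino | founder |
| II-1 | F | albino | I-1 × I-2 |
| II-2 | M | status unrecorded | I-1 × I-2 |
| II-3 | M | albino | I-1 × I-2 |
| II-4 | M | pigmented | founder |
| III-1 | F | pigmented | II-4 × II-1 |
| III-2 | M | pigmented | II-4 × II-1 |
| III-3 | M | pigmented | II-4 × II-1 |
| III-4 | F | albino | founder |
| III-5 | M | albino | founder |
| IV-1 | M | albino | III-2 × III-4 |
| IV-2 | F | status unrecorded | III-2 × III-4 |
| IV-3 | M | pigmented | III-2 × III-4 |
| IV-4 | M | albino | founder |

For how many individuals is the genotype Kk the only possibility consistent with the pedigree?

4

Obligate heterozygotes: III-1 is pigmented so carries K and received k from II-1 (kk), so III-1 is Kk; III-2 is pigmented so carries K and received k from II-1 (kk), so III-2 is Kk; III-3 is pigmented so carries K and received k from II-1 (kk), so III-3 is Kk; IV-3 is pigmented so carries K and received k from III-4 (kk), so IV-3 is Kk.
Every other individual is either homozygous by phenotype or has at least one consistent homozygous assignment, so the count is 4.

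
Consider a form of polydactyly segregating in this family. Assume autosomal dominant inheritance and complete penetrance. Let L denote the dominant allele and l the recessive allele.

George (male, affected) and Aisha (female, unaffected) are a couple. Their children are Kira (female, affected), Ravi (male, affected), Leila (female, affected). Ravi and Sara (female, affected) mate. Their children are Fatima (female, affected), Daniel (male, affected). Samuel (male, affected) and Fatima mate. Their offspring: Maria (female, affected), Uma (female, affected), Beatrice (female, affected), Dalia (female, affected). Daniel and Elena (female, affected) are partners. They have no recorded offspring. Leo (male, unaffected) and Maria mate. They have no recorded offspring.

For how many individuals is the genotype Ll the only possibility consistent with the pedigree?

3

Obligate heterozygotes: Kira is affected so carries L and received l from Aisha (ll), so Kira is Ll; Ravi is affected so carries L and received l from Aisha (ll), so Ravi is Ll; Leila is affected so carries L and received l from Aisha (ll), so Leila is Ll.
Every other individual is either homozygous by phenotype or has at least one consistent homozygous assignment, so the count is 3.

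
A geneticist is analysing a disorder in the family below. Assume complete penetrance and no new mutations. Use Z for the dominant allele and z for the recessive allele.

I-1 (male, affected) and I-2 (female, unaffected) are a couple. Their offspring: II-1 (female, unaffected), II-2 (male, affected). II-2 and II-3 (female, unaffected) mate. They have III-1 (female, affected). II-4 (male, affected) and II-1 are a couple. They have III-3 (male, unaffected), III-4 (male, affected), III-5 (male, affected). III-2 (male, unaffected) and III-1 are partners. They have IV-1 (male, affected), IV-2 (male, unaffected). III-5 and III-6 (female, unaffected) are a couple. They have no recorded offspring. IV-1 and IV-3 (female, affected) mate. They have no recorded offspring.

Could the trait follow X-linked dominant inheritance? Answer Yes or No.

Under X-linked dominant, II-1 (unaffected, female) cannot arise from I-1 (affected) × I-2 (unaffected).

No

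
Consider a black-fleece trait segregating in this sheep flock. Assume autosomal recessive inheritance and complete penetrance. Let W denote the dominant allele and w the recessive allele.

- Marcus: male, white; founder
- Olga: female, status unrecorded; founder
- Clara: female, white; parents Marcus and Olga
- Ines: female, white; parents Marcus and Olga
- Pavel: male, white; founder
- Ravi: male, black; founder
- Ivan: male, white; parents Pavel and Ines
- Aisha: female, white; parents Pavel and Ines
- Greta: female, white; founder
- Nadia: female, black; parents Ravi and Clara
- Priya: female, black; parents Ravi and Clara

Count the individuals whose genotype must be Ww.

Obligate heterozygotes: Clara is white so carries W and passed w to Nadia (ww), so Clara is Ww.
Every other individual is either homozygous by phenotype or has at least one consistent homozygous assignment, so the count is 1.

1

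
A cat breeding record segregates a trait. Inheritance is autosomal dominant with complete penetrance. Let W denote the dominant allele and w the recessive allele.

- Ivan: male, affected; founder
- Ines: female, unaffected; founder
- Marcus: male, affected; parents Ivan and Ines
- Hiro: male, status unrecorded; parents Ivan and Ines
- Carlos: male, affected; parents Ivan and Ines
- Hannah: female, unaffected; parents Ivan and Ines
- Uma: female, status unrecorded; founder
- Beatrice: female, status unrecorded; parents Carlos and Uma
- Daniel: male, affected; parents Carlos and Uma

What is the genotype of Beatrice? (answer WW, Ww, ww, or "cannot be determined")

Beatrice's phenotype is unrecorded, and no parent or child forces a single allele at both positions; consistent genotype assignments exist with Beatrice as WW or Ww or ww.

cannot be determined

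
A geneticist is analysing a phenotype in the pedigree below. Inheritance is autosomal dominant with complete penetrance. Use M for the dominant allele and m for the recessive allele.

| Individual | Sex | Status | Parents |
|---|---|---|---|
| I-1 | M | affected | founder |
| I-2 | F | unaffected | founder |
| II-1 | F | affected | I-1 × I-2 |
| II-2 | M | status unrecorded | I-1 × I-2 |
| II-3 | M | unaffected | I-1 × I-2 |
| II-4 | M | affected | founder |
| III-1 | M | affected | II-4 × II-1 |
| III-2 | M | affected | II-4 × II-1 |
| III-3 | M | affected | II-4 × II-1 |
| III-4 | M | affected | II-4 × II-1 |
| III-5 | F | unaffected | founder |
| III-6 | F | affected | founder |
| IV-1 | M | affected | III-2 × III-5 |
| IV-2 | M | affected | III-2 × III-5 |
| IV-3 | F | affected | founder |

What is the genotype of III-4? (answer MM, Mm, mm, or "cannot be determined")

III-4's phenotype allows MM or Mm, and no parent or child forces a single allele at both positions; consistent genotype assignments exist with III-4 as MM or Mm.

cannot be determined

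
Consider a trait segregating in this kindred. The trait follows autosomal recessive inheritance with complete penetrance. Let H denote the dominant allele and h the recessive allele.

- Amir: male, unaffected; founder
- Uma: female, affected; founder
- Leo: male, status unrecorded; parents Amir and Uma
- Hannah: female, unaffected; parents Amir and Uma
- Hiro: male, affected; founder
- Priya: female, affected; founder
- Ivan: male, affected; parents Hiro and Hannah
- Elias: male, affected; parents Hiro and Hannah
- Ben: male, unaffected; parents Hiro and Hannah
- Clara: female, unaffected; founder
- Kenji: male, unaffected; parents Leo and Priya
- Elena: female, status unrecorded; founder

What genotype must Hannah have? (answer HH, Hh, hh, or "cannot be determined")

From phenotype alone, Hannah is HH or Hh.
Hannah is unaffected so carries H and received h from Uma (hh), so Hannah is Hh.

Hh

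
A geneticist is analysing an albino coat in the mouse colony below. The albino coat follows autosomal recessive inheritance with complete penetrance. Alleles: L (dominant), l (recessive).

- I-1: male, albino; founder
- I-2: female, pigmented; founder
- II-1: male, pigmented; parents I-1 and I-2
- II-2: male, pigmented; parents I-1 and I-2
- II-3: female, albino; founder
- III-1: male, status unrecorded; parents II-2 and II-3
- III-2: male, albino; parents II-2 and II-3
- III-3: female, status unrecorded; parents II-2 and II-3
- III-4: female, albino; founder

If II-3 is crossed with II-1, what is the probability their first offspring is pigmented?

II-3 is albino, so II-3 is ll.
II-1 is pigmented so carries L and received l from I-1 (ll), so II-1 is Ll.
The cross gives 1/2 Ll : 1/2 ll, so P(offspring is pigmented) = 1/2.

1/2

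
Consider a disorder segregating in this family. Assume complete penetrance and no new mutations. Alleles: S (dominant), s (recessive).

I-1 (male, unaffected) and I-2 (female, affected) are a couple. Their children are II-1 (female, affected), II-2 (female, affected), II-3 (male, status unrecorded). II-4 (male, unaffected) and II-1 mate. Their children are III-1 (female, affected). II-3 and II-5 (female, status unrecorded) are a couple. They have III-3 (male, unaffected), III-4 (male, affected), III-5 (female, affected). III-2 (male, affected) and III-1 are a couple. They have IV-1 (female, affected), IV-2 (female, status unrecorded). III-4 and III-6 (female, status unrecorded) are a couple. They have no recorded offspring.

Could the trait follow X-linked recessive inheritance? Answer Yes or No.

Under X-linked recessive, II-1 (affected, female) cannot arise from I-1 (unaffected) × I-2 (affected).

No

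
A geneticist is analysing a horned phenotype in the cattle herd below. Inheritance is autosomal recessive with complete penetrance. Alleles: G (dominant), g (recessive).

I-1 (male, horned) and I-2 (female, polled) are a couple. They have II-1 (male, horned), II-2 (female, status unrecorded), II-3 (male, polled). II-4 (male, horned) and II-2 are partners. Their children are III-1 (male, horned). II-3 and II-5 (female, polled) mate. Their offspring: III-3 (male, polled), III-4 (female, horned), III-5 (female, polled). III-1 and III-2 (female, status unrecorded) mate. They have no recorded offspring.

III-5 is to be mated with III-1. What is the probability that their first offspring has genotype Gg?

2/3

II-3 is polled so carries G and received g from I-1 (gg), so II-3 is Gg.
II-5 is polled so carries G and passed g to III-4 (gg), so II-5 is Gg.
III-5 is a polled offspring of II-3 (Gg) × II-5 (Gg), whose cross gives 1/4 GG : 1/2 Gg : 1/4 gg; conditioning on being polled, III-5 is GG with probability 1/3, Gg with probability 2/3.
III-1 is horned, so III-1 is gg.
Summing over parental genotype combinations, P(offspring has genotype Gg) = 1/3·1 + 2/3·1/2 = 2/3.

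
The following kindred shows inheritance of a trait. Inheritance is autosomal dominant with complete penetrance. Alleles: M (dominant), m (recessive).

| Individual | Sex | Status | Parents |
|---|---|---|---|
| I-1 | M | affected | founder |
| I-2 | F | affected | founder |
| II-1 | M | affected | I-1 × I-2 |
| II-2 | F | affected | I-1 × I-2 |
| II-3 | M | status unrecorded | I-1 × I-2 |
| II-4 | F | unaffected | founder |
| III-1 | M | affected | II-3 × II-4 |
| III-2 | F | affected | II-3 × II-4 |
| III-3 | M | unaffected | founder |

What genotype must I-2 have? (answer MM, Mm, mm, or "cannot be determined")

cannot be determined

I-2's phenotype allows MM or Mm, and no parent or child forces a single allele at both positions; consistent genotype assignments exist with I-2 as MM or Mm.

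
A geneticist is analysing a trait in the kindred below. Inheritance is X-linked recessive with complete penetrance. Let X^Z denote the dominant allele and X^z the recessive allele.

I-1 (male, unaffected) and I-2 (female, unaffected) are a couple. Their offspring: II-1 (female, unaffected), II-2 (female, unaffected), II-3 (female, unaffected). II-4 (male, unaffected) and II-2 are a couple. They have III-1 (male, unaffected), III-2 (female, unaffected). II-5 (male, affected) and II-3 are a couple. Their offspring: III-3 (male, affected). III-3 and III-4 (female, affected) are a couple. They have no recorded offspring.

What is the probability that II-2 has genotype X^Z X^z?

1/3

I-1 is unaffected, so I-1 is X^Z Y.
I-2 is unaffected so carries Z and passed z to II-3 (X^Z X^z, whose Z came from I-1), so I-2 is X^Z X^z.
Their cross gives offspring ratios 1/2 X^Z X^Z : 1/2 X^Z X^z. Conditioning on II-2 being unaffected, P(X^Z X^z) = 1/2 / 1 = 1/2 before taking II-2's own offspring into account.
II-4 is unaffected, so II-4 is X^Z Y.
Now use II-2's offspring. Probability of each recorded status — unaffected son III-1: 1/2 if II-2 is X^Z X^z, 1 if X^Z X^Z. (III-2: equally likely either way, so uninformative.)
Bayes: P(X^Z X^z) = 1/2·1/2 / (1/2·1/2 + 1/2·1) = 1/3.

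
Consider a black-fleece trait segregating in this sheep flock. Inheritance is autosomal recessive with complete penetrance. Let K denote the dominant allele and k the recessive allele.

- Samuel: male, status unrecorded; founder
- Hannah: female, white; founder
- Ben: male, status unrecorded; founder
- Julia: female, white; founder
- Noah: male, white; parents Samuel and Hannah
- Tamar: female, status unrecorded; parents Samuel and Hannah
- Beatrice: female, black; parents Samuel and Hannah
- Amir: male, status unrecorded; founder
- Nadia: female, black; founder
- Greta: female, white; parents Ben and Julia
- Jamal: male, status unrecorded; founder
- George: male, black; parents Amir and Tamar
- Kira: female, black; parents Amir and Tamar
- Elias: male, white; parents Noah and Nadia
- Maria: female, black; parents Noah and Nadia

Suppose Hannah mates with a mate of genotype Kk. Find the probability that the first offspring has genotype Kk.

1/2

Hannah is white so carries K and passed k to Beatrice (kk), so Hannah is Kk.
The cross gives 1/4 KK : 1/2 Kk : 1/4 kk, so P(offspring has genotype Kk) = 1/2.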